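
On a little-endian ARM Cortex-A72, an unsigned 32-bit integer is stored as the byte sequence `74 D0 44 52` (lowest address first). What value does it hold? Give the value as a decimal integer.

1380241524

Little-endian stores the least-significant byte at the lowest address.
Reassemble most-significant byte first: 52 44 D0 74 → 0x5244D074.
0x5244D074 = 1380241524.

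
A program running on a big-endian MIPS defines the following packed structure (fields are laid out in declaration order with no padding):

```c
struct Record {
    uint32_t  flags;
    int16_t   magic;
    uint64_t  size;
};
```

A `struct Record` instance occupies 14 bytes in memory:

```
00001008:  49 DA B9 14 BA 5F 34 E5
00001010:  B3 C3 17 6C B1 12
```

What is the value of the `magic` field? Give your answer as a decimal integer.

`magic` follows `flags` (4 bytes), so it starts at byte offset 4 and occupies 2 bytes.
Bytes at offsets 4..5: BA 5F.
Big-endian: lowest address holds the most-significant byte.
The bytes are already most-significant first: 0xBA5F.
Top bit is set, so as a signed 16-bit value this is 0xBA5F − 2^16 = -17825.

-17825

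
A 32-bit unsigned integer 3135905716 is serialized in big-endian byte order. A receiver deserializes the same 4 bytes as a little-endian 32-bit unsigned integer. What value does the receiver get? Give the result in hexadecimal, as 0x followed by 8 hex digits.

3135905716 in 32-bit hexadecimal is 0xBAEA1FB4.
Stored big-endian, the bytes at ascending addresses are BA EA 1F B4.
Read back as little-endian, the first byte is least significant, giving 0xB41FEABA.

0xB41FEABA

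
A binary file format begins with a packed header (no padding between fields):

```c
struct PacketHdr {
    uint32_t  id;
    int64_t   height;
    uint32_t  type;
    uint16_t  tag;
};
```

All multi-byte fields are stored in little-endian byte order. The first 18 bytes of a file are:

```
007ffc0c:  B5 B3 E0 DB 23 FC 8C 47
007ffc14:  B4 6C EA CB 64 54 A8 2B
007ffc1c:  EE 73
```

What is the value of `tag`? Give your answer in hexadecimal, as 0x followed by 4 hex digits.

`tag` follows `id` (4 B), `height` (8 B), `type` (4 B), so it starts at offset 4 + 8 + 4 = 16 and occupies 2 bytes.
Bytes at offsets 16..17: EE 73.
Little-endian: lowest address holds the least-significant byte.
Reassemble most-significant byte first: 73 EE → 0x73EE.

0x73EE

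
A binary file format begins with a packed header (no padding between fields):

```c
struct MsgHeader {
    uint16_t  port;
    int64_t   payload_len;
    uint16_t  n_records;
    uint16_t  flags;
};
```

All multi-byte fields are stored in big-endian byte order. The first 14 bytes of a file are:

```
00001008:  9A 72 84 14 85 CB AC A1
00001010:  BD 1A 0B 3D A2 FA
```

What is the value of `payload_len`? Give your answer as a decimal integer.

`payload_len` follows `port` (2 bytes), so it starts at byte offset 2 and occupies 8 bytes.
Bytes at offsets 2..9: 84 14 85 CB AC A1 BD 1A.
Big-endian: lowest address holds the most-significant byte.
The bytes are already most-significant first: 0x841485CBACA1BD1A.
Top bit is set, so as a signed 64-bit value this is 0x841485CBACA1BD1A − 2^64 = -8929365051347714790.

-8929365051347714790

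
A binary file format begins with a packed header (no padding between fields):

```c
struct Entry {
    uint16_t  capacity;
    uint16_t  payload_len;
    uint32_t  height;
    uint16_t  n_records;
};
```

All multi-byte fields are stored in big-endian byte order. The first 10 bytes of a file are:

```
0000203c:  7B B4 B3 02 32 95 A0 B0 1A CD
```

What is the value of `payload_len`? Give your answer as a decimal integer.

`payload_len` follows `capacity` (2 bytes), so it starts at byte offset 2 and occupies 2 bytes.
Bytes at offsets 2..3: B3 02.
Big-endian stores the most-significant byte at the lowest address.
The bytes are already most-significant first: 0xB302.
0xB302 = 45826.

45826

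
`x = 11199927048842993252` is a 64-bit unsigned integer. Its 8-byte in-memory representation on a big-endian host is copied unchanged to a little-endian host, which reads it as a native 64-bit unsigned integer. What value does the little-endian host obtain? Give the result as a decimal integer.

7232380402695040667

11199927048842993252 in 64-bit hexadecimal is 0x9B6E224FA8935E64.
Stored big-endian, the bytes at ascending addresses are 9B 6E 22 4F A8 93 5E 64.
Read back as little-endian, the first byte is least significant, giving 0x645E93A84F226E9B.
0x645E93A84F226E9B = 7232380402695040667.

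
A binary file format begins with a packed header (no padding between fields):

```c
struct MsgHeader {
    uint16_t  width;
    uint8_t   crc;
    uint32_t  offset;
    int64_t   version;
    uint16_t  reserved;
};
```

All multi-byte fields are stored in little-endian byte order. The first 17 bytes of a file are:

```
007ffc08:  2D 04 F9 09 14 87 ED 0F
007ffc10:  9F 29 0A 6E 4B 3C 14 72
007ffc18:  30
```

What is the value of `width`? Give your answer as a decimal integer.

`width` is the first field, at byte offset 0, occupying 2 bytes.
Bytes at offsets 0..1: 2D 04.
Little-endian: lowest address holds the least-significant byte.
Reassemble most-significant byte first: 04 2D → 0x042D.
0x042D = 1069.

1069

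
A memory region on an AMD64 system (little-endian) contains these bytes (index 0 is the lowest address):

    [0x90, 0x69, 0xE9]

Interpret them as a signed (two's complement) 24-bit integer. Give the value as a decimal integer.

-1480304

In little-endian order the low byte comes first in memory.
Reassemble most-significant byte first: E9 69 90 → 0xE96990.
Top bit is set, so as a signed 24-bit value this is 0xE96990 − 2^24 = -1480304.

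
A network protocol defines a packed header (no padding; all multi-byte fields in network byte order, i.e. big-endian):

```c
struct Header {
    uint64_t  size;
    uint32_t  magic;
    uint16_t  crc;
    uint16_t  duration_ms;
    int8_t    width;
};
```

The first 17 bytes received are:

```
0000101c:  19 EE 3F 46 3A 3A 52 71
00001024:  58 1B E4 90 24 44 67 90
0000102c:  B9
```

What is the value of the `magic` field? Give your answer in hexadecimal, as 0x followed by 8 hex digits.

`magic` follows `size` (8 bytes), so it starts at byte offset 8 and occupies 4 bytes.
Bytes at offsets 8..11: 58 1B E4 90.
Big-endian stores the most-significant byte at the lowest address.
The bytes are already most-significant first: 0x581BE490.

0x581BE490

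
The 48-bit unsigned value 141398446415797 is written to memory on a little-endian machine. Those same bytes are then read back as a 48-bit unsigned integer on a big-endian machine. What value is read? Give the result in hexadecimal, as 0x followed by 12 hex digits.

0xB59F2BE49980

141398446415797 in 48-bit hexadecimal is 0x8099E42B9FB5.
Stored little-endian, the bytes at ascending addresses are B5 9F 2B E4 99 80.
Read back as big-endian, the last byte is least significant, giving 0xB59F2BE49980.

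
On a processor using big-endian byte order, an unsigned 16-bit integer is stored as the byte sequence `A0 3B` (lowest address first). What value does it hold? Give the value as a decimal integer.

41019

Big-endian: lowest address holds the most-significant byte.
The bytes are already most-significant first: 0xA03B.
0xA03B = 41019.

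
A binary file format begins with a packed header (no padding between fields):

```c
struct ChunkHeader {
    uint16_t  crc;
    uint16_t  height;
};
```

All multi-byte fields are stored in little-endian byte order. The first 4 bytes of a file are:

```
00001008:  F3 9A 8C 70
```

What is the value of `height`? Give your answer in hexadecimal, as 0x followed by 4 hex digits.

`height` follows `crc` (2 bytes), so it starts at byte offset 2 and occupies 2 bytes.
Bytes at offsets 2..3: 8C 70.
Little-endian stores the least-significant byte at the lowest address.
Reassemble most-significant byte first: 70 8C → 0x708C.

0x708C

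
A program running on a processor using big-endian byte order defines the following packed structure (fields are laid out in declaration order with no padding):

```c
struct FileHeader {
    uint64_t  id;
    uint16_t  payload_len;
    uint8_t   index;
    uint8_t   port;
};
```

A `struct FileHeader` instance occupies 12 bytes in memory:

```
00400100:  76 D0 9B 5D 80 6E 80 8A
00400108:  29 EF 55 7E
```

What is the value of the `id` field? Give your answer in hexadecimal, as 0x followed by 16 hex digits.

`id` is the first field, at byte offset 0, occupying 8 bytes.
Bytes at offsets 0..7: 76 D0 9B 5D 80 6E 80 8A.
Big-endian: lowest address holds the most-significant byte.
The bytes are already most-significant first: 0x76D09B5D806E808A.

0x76D09B5D806E808A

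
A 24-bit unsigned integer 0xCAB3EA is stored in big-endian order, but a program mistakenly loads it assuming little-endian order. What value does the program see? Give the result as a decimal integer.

Stored big-endian, the bytes at ascending addresses are CA B3 EA.
Read back as little-endian, the first byte is least significant, giving 0xEAB3CA.
0xEAB3CA = 15381450.

15381450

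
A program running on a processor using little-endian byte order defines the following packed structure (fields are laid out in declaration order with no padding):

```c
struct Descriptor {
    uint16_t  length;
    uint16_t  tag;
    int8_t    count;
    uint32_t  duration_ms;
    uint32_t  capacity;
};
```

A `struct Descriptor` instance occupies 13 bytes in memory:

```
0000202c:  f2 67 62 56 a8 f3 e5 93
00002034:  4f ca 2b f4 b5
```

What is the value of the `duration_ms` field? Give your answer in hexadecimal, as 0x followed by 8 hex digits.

0x4F93E5F3

`duration_ms` follows `length` (2 B), `tag` (2 B), `count` (1 B), so it starts at offset 2 + 2 + 1 = 5 and occupies 4 bytes.
Bytes at offsets 5..8: F3 E5 93 4F.
Little-endian: lowest address holds the least-significant byte.
Reassemble most-significant byte first: 4F 93 E5 F3 → 0x4F93E5F3.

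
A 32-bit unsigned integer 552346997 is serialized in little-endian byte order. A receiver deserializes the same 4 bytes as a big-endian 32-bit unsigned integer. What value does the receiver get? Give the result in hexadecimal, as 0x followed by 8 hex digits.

552346997 in 32-bit hexadecimal is 0x20EC2575.
Stored little-endian, the bytes at ascending addresses are 75 25 EC 20.
Read back as big-endian, the last byte is least significant, giving 0x7525EC20.

0x7525EC20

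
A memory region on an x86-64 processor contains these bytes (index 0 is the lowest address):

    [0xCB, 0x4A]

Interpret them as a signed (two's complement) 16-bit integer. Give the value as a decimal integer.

19147

Little-endian: lowest address holds the least-significant byte.
Reassemble most-significant byte first: 4A CB → 0x4ACB.
0x4ACB = 19147.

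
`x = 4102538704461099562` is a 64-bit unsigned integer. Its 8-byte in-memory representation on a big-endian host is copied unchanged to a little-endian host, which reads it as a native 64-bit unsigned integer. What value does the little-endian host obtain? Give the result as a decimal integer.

4102538704461099562 in 64-bit hexadecimal is 0x38EF25372CB1F22A.
Stored big-endian, the bytes at ascending addresses are 38 EF 25 37 2C B1 F2 2A.
Read back as little-endian, the first byte is least significant, giving 0x2AF2B12C3725EF38.
0x2AF2B12C3725EF38 = 3094730697418862392.

3094730697418862392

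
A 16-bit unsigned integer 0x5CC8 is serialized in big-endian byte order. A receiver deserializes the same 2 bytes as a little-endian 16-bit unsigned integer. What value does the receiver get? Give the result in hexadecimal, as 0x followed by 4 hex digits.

Stored big-endian, the bytes at ascending addresses are 5C C8.
Read back as little-endian, the first byte is least significant, giving 0xC85C.

0xC85C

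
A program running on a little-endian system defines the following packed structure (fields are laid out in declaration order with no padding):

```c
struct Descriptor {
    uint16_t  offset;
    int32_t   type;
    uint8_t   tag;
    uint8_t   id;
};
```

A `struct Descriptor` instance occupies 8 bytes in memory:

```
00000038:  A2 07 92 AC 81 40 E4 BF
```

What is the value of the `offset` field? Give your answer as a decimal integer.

1954

`offset` is the first field, at byte offset 0, occupying 2 bytes.
Bytes at offsets 0..1: A2 07.
Little-endian stores the least-significant byte at the lowest address.
Reassemble most-significant byte first: 07 A2 → 0x07A2.
0x07A2 = 1954.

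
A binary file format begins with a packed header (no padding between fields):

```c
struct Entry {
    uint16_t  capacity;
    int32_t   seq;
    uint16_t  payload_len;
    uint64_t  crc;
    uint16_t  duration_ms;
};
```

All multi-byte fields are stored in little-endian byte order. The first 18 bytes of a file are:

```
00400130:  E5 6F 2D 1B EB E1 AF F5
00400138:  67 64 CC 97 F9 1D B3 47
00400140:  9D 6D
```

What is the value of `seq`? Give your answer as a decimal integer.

`seq` follows `capacity` (2 bytes), so it starts at byte offset 2 and occupies 4 bytes.
Bytes at offsets 2..5: 2D 1B EB E1.
Little-endian stores the least-significant byte at the lowest address.
Reassemble most-significant byte first: E1 EB 1B 2D → 0xE1EB1B2D.
Top bit is set, so as a signed 32-bit value this is 0xE1EB1B2D − 2^32 = -504685779.

-504685779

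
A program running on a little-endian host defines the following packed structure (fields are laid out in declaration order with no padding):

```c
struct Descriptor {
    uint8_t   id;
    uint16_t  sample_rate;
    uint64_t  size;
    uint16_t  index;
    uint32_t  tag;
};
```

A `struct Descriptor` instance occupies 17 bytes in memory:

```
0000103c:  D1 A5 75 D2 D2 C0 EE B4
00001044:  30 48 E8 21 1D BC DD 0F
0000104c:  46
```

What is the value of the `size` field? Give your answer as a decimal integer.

16737681568780309202

`size` follows `id` (1 B), `sample_rate` (2 B), so it starts at offset 1 + 2 = 3 and occupies 8 bytes.
Bytes at offsets 3..10: D2 D2 C0 EE B4 30 48 E8.
Little-endian stores the least-significant byte at the lowest address.
Reassemble most-significant byte first: E8 48 30 B4 EE C0 D2 D2 → 0xE84830B4EEC0D2D2.
0xE84830B4EEC0D2D2 = 16737681568780309202.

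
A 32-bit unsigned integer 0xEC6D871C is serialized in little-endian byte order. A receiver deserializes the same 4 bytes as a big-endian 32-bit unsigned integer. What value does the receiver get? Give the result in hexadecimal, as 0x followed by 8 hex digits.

Stored little-endian, the bytes at ascending addresses are 1C 87 6D EC.
Read back as big-endian, the last byte is least significant, giving 0x1C876DEC.

0x1C876DEC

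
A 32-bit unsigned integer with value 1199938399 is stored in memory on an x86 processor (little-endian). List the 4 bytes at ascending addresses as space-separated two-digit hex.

1199938399 in hexadecimal, padded to 32 bits, is 0x47859B5F.
Split into bytes (most-significant first): 47 85 9B 5F.
In little-endian order the low byte comes first in memory.
So at ascending addresses the bytes are 5F 9B 85 47.

5F 9B 85 47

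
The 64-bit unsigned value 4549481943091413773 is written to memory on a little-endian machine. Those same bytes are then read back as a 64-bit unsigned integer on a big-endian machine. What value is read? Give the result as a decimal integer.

4549481943091413773 in 64-bit hexadecimal is 0x3F2301B91A04830D.
Stored little-endian, the bytes at ascending addresses are 0D 83 04 1A B9 01 23 3F.
Read back as big-endian, the last byte is least significant, giving 0x0D83041AB901233F.
0x0D83041AB901233F = 973626457261679423.

973626457261679423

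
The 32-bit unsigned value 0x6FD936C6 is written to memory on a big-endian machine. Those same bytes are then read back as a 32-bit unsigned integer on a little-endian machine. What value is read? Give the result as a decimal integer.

Stored big-endian, the bytes at ascending addresses are 6F D9 36 C6.
Read back as little-endian, the first byte is least significant, giving 0xC636D96F.
0xC636D96F = 3325483375.

3325483375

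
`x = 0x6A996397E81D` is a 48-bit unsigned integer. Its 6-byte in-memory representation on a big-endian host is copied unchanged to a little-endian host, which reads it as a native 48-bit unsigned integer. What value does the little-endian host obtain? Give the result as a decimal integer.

32884809505130

Stored big-endian, the bytes at ascending addresses are 6A 99 63 97 E8 1D.
Read back as little-endian, the first byte is least significant, giving 0x1DE89763996A.
0x1DE89763996A = 32884809505130.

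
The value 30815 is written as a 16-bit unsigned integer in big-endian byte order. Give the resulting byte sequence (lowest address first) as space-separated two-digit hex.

30815 in hexadecimal, padded to 16 bits, is 0x785F.
Split into bytes (most-significant first): 78 5F.
Big-endian stores the most-significant byte at the lowest address.
So the memory order matches the most-significant-first order: 78 5F.

78 5F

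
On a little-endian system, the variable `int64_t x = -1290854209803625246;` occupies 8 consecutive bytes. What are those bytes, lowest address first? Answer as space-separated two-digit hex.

Two's complement of -1290854209803625246 in 64 bits: 1290854209803625246 = 0x11EA09108829A31E; invert → 0xEE15F6EF77D65CE1; add 1 → 0xEE15F6EF77D65CE2.
Split into bytes (most-significant first): EE 15 F6 EF 77 D6 5C E2.
In little-endian order the low byte comes first in memory.
So at ascending addresses the bytes are E2 5C D6 77 EF F6 15 EE.

E2 5C D6 77 EF F6 15 EE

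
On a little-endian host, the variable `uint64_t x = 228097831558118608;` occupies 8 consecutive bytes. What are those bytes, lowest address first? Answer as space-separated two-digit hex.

D0 FC 0E F0 C4 5D 2A 03

228097831558118608 in hexadecimal, padded to 64 bits, is 0x032A5DC4F00EFCD0.
Split into bytes (most-significant first): 03 2A 5D C4 F0 0E FC D0.
Little-endian: lowest address holds the least-significant byte.
So at ascending addresses the bytes are D0 FC 0E F0 C4 5D 2A 03.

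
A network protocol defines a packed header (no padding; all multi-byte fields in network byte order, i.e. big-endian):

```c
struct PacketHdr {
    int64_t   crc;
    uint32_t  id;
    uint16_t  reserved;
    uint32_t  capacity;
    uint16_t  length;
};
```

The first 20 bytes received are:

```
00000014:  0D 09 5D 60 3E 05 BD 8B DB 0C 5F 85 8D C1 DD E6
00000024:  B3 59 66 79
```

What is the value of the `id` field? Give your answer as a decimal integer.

3675021189

`id` follows `crc` (8 bytes), so it starts at byte offset 8 and occupies 4 bytes.
Bytes at offsets 8..11: DB 0C 5F 85.
Big-endian stores the most-significant byte at the lowest address.
The bytes are already most-significant first: 0xDB0C5F85.
0xDB0C5F85 = 3675021189.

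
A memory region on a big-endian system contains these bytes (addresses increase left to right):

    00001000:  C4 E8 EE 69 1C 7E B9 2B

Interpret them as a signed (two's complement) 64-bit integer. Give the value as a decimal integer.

-4257891312461760213

Big-endian stores the most-significant byte at the lowest address.
The bytes are already most-significant first: 0xC4E8EE691C7EB92B.
Top bit is set, so as a signed 64-bit value this is 0xC4E8EE691C7EB92B − 2^64 = -4257891312461760213.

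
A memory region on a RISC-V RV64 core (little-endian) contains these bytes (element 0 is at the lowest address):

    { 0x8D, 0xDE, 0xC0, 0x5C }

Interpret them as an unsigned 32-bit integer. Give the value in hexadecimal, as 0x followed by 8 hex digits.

0x5CC0DE8D

Little-endian: lowest address holds the least-significant byte.
Reassemble most-significant byte first: 5C C0 DE 8D → 0x5CC0DE8D.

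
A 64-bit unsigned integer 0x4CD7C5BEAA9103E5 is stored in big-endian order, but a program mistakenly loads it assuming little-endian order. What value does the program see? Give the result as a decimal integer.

Stored big-endian, the bytes at ascending addresses are 4C D7 C5 BE AA 91 03 E5.
Read back as little-endian, the first byte is least significant, giving 0xE50391AABEC5D74C.
0xE50391AABEC5D74C = 16502193622146733900.

16502193622146733900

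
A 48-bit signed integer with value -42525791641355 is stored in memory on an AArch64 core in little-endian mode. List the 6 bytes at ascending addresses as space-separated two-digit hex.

F5 A0 4B B1 52 D9

Two's complement of -42525791641355 in 48 bits: 42525791641355 = 0x26AD4EB45F0B; invert → 0xD952B14BA0F4; add 1 → 0xD952B14BA0F5.
Split into bytes (most-significant first): D9 52 B1 4B A0 F5.
Little-endian stores the least-significant byte at the lowest address.
So at ascending addresses the bytes are F5 A0 4B B1 52 D9.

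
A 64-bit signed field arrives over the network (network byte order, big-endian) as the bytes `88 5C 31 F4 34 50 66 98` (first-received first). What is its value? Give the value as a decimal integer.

Big-endian stores the most-significant byte at the lowest address.
The bytes are already most-significant first: 0x885C31F434506698.
Top bit is set, so as a signed 64-bit value this is 0x885C31F434506698 − 2^64 = -8620960661774506344.

-8620960661774506344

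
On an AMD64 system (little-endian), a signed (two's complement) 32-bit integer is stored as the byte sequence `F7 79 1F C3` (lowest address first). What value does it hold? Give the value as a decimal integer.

Little-endian: lowest address holds the least-significant byte.
Reassemble most-significant byte first: C3 1F 79 F7 → 0xC31F79F7.
Top bit is set, so as a signed 32-bit value this is 0xC31F79F7 − 2^32 = -1021347337.

-1021347337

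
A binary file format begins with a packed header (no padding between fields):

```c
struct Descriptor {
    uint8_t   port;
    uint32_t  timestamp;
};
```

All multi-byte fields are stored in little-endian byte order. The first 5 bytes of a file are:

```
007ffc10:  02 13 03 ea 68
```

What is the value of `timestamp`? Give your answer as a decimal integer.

`timestamp` follows `port` (1 byte), so it starts at byte offset 1 and occupies 4 bytes.
Bytes at offsets 1..4: 13 03 EA 68.
Little-endian stores the least-significant byte at the lowest address.
Reassemble most-significant byte first: 68 EA 03 13 → 0x68EA0313.
0x68EA0313 = 1760166675.

1760166675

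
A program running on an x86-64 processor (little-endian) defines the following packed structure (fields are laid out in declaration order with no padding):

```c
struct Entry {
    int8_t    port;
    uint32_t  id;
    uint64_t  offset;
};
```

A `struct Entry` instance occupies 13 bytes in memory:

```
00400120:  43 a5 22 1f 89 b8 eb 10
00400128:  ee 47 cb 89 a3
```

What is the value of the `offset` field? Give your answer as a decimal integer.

`offset` follows `port` (1 B), `id` (4 B), so it starts at offset 1 + 4 = 5 and occupies 8 bytes.
Bytes at offsets 5..12: B8 EB 10 EE 47 CB 89 A3.
Little-endian stores the least-significant byte at the lowest address.
Reassemble most-significant byte first: A3 89 CB 47 EE 10 EB B8 → 0xA389CB47EE10EBB8.
0xA389CB47EE10EBB8 = 11784173409788816312.

11784173409788816312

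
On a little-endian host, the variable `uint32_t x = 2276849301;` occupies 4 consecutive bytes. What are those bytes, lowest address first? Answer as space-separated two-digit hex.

2276849301 in hexadecimal, padded to 32 bits, is 0x87B5F695.
Split into bytes (most-significant first): 87 B5 F6 95.
In little-endian order the low byte comes first in memory.
So at ascending addresses the bytes are 95 F6 B5 87.

95 F6 B5 87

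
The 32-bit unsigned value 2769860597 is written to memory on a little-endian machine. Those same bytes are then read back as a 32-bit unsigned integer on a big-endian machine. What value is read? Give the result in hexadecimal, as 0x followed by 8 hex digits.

0xF5B718A5

2769860597 in 32-bit hexadecimal is 0xA518B7F5.
Stored little-endian, the bytes at ascending addresses are F5 B7 18 A5.
Read back as big-endian, the last byte is least significant, giving 0xF5B718A5.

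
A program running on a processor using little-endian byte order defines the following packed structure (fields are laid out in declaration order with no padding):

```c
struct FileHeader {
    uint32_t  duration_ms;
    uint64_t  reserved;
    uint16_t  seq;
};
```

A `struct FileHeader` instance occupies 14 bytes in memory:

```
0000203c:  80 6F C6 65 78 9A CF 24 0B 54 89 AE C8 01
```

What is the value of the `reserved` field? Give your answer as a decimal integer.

`reserved` follows `duration_ms` (4 bytes), so it starts at byte offset 4 and occupies 8 bytes.
Bytes at offsets 4..11: 78 9A CF 24 0B 54 89 AE.
Little-endian stores the least-significant byte at the lowest address.
Reassemble most-significant byte first: AE 89 54 0B 24 CF 9A 78 → 0xAE89540B24CF9A78.
0xAE89540B24CF9A78 = 12576675841247779448.

12576675841247779448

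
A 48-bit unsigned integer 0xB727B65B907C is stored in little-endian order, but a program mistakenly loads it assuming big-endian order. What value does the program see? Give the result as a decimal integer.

136959455799223

Stored little-endian, the bytes at ascending addresses are 7C 90 5B B6 27 B7.
Read back as big-endian, the last byte is least significant, giving 0x7C905BB627B7.
0x7C905BB627B7 = 136959455799223.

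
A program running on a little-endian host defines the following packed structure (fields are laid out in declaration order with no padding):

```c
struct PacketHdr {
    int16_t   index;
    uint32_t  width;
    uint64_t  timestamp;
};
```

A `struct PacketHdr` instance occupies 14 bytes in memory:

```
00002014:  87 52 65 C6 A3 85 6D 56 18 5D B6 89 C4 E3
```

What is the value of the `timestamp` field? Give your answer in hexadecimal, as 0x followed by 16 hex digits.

`timestamp` follows `index` (2 B), `width` (4 B), so it starts at offset 2 + 4 = 6 and occupies 8 bytes.
Bytes at offsets 6..13: 6D 56 18 5D B6 89 C4 E3.
Little-endian stores the least-significant byte at the lowest address.
Reassemble most-significant byte first: E3 C4 89 B6 5D 18 56 6D → 0xE3C489B65D18566D.

0xE3C489B65D18566D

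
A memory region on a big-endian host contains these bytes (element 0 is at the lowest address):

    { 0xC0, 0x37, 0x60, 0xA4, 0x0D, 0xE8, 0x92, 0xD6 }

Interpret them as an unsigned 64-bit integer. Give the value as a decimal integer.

In big-endian order the high byte comes first in memory.
The bytes are already most-significant first: 0xC03760A40DE892D6.
0xC03760A40DE892D6 = 13850645436725498582.

13850645436725498582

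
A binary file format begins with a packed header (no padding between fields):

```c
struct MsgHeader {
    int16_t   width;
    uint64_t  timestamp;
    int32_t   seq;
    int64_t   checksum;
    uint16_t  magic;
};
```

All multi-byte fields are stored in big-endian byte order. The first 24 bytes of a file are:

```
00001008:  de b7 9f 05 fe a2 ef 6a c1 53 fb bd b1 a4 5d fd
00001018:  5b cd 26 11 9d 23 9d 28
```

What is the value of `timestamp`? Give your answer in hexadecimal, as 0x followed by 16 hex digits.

0x9F05FEA2EF6AC153

`timestamp` follows `width` (2 bytes), so it starts at byte offset 2 and occupies 8 bytes.
Bytes at offsets 2..9: 9F 05 FE A2 EF 6A C1 53.
Big-endian stores the most-significant byte at the lowest address.
The bytes are already most-significant first: 0x9F05FEA2EF6AC153.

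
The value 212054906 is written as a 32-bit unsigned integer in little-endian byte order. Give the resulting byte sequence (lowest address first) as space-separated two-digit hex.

212054906 in hexadecimal, padded to 32 bits, is 0x0CA3B37A.
Split into bytes (most-significant first): 0C A3 B3 7A.
Little-endian: lowest address holds the least-significant byte.
So at ascending addresses the bytes are 7A B3 A3 0C.

7A B3 A3 0C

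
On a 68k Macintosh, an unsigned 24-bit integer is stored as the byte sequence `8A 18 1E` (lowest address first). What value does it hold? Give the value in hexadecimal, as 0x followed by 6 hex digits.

0x8A181E

Big-endian stores the most-significant byte at the lowest address.
The bytes are already most-significant first: 0x8A181E.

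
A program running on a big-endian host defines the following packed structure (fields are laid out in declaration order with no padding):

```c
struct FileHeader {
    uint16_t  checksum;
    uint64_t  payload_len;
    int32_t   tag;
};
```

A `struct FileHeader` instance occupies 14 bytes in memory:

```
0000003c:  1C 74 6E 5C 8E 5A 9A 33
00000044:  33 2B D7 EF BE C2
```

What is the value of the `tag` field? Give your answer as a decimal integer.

-672153918

`tag` follows `checksum` (2 B), `payload_len` (8 B), so it starts at offset 2 + 8 = 10 and occupies 4 bytes.
Bytes at offsets 10..13: D7 EF BE C2.
Big-endian stores the most-significant byte at the lowest address.
The bytes are already most-significant first: 0xD7EFBEC2.
Top bit is set, so as a signed 32-bit value this is 0xD7EFBEC2 − 2^32 = -672153918.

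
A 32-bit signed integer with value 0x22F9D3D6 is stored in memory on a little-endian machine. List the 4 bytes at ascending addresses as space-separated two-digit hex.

Split into bytes (most-significant first): 22 F9 D3 D6.
Little-endian stores the least-significant byte at the lowest address.
So at ascending addresses the bytes are D6 D3 F9 22.

D6 D3 F9 22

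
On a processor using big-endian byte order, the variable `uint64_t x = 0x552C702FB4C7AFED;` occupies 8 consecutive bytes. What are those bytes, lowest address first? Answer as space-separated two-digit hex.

Split into bytes (most-significant first): 55 2C 70 2F B4 C7 AF ED.
In big-endian order the high byte comes first in memory.
So the memory order matches the most-significant-first order: 55 2C 70 2F B4 C7 AF ED.

55 2C 70 2F B4 C7 AF ED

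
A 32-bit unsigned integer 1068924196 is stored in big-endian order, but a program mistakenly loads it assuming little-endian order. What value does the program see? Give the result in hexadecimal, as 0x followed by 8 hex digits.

0x247DB63F

1068924196 in 32-bit hexadecimal is 0x3FB67D24.
Stored big-endian, the bytes at ascending addresses are 3F B6 7D 24.
Read back as little-endian, the first byte is least significant, giving 0x247DB63F.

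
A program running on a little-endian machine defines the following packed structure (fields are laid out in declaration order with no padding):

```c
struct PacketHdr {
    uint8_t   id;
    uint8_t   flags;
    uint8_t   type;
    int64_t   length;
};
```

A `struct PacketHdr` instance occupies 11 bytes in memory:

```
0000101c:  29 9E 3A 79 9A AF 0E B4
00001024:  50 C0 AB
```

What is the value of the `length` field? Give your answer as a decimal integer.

-6070763563424703879

`length` follows `id` (1 B), `flags` (1 B), `type` (1 B), so it starts at offset 1 + 1 + 1 = 3 and occupies 8 bytes.
Bytes at offsets 3..10: 79 9A AF 0E B4 50 C0 AB.
Little-endian stores the least-significant byte at the lowest address.
Reassemble most-significant byte first: AB C0 50 B4 0E AF 9A 79 → 0xABC050B40EAF9A79.
Top bit is set, so as a signed 64-bit value this is 0xABC050B40EAF9A79 − 2^64 = -6070763563424703879.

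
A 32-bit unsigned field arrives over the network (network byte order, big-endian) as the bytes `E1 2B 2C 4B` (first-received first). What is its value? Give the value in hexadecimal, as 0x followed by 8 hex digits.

0xE12B2C4B

In big-endian order the high byte comes first in memory.
The bytes are already most-significant first: 0xE12B2C4B.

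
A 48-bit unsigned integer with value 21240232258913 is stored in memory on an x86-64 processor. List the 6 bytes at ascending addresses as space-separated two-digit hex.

21240232258913 in hexadecimal, padded to 48 bits, is 0x1351607FAD61.
Split into bytes (most-significant first): 13 51 60 7F AD 61.
Little-endian: lowest address holds the least-significant byte.
So at ascending addresses the bytes are 61 AD 7F 60 51 13.

61 AD 7F 60 51 13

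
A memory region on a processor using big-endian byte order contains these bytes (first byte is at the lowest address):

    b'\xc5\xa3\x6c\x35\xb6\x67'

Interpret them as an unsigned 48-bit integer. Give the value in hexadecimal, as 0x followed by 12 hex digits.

0xC5A36C35B667

Big-endian: lowest address holds the most-significant byte.
The bytes are already most-significant first: 0xC5A36C35B667.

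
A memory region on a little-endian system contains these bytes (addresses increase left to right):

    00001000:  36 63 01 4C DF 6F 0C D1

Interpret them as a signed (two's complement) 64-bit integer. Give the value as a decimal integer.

-3383206215218535626

Little-endian stores the least-significant byte at the lowest address.
Reassemble most-significant byte first: D1 0C 6F DF 4C 01 63 36 → 0xD10C6FDF4C016336.
Top bit is set, so as a signed 64-bit value this is 0xD10C6FDF4C016336 − 2^64 = -3383206215218535626.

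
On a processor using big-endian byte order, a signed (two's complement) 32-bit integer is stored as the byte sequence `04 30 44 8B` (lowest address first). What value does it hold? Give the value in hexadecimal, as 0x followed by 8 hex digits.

Big-endian stores the most-significant byte at the lowest address.
The bytes are already most-significant first: 0x0430448B.

0x0430448B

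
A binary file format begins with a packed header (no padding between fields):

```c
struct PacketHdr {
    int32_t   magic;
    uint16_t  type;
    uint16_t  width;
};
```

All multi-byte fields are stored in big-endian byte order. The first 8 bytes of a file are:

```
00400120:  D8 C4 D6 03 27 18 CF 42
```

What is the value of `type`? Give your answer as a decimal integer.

10008

`type` follows `magic` (4 bytes), so it starts at byte offset 4 and occupies 2 bytes.
Bytes at offsets 4..5: 27 18.
In big-endian order the high byte comes first in memory.
The bytes are already most-significant first: 0x2718.
0x2718 = 10008.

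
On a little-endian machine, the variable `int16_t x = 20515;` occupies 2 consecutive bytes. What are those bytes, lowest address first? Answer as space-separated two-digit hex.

23 50

20515 in hexadecimal, padded to 16 bits, is 0x5023.
Split into bytes (most-significant first): 50 23.
Little-endian: lowest address holds the least-significant byte.
So at ascending addresses the bytes are 23 50.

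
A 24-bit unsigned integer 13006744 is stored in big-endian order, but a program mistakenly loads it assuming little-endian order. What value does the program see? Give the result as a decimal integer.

9992134

13006744 in 24-bit hexadecimal is 0xC67798.
Stored big-endian, the bytes at ascending addresses are C6 77 98.
Read back as little-endian, the first byte is least significant, giving 0x9877C6.
0x9877C6 = 9992134.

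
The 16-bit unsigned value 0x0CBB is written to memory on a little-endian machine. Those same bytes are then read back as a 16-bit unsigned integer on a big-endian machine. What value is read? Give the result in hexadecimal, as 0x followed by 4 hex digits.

Stored little-endian, the bytes at ascending addresses are BB 0C.
Read back as big-endian, the last byte is least significant, giving 0xBB0C.

0xBB0C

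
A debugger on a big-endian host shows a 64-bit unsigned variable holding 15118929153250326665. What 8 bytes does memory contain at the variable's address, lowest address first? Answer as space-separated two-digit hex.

15118929153250326665 in hexadecimal, padded to 64 bits, is 0xD1D139F61BC87889.
Split into bytes (most-significant first): D1 D1 39 F6 1B C8 78 89.
In big-endian order the high byte comes first in memory.
So the memory order matches the most-significant-first order: D1 D1 39 F6 1B C8 78 89.

D1 D1 39 F6 1B C8 78 89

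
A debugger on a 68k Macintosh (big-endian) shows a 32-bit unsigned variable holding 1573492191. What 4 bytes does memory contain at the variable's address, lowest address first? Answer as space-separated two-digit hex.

1573492191 in hexadecimal, padded to 32 bits, is 0x5DC995DF.
Split into bytes (most-significant first): 5D C9 95 DF.
Big-endian: lowest address holds the most-significant byte.
So the memory order matches the most-significant-first order: 5D C9 95 DF.

5D C9 95 DF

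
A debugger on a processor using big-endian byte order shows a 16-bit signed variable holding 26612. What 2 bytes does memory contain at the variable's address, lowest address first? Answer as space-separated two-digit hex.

26612 in hexadecimal, padded to 16 bits, is 0x67F4.
Split into bytes (most-significant first): 67 F4.
In big-endian order the high byte comes first in memory.
So the memory order matches the most-significant-first order: 67 F4.

67 F4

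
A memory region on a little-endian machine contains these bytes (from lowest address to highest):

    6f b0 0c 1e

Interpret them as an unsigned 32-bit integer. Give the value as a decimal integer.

Little-endian: lowest address holds the least-significant byte.
Reassemble most-significant byte first: 1E 0C B0 6F → 0x1E0CB06F.
0x1E0CB06F = 504148079.

504148079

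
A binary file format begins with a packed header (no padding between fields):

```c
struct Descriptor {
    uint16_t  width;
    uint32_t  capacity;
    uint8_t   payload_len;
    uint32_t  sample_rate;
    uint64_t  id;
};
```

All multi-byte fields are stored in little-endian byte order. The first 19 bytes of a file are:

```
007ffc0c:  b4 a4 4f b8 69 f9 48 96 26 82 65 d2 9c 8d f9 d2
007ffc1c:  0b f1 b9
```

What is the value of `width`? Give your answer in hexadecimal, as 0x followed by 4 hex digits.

`width` is the first field, at byte offset 0, occupying 2 bytes.
Bytes at offsets 0..1: B4 A4.
In little-endian order the low byte comes first in memory.
Reassemble most-significant byte first: A4 B4 → 0xA4B4.

0xA4B4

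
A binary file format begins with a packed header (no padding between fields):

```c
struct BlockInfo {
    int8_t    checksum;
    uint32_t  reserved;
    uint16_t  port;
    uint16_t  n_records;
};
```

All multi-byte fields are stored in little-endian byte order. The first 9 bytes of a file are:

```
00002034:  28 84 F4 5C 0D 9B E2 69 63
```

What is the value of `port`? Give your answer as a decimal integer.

58011

`port` follows `checksum` (1 B), `reserved` (4 B), so it starts at offset 1 + 4 = 5 and occupies 2 bytes.
Bytes at offsets 5..6: 9B E2.
In little-endian order the low byte comes first in memory.
Reassemble most-significant byte first: E2 9B → 0xE29B.
0xE29B = 58011.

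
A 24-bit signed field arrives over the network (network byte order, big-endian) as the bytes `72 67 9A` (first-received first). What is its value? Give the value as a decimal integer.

In big-endian order the high byte comes first in memory.
The bytes are already most-significant first: 0x72679A.
0x72679A = 7497626.

7497626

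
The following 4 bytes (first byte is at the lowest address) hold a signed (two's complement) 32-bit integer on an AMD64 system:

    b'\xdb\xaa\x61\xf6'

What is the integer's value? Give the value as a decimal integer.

Little-endian: lowest address holds the least-significant byte.
Reassemble most-significant byte first: F6 61 AA DB → 0xF661AADB.
Top bit is set, so as a signed 32-bit value this is 0xF661AADB − 2^32 = -161371429.

-161371429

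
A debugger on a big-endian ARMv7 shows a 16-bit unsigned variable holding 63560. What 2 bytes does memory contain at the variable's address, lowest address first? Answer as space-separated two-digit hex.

63560 in hexadecimal, padded to 16 bits, is 0xF848.
Split into bytes (most-significant first): F8 48.
Big-endian: lowest address holds the most-significant byte.
So the memory order matches the most-significant-first order: F8 48.

F8 48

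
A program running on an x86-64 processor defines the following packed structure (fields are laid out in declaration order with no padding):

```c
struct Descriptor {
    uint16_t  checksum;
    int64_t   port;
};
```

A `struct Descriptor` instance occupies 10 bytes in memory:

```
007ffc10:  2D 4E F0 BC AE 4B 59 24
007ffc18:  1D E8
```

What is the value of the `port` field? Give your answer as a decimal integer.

-1721179516645229328

`port` follows `checksum` (2 bytes), so it starts at byte offset 2 and occupies 8 bytes.
Bytes at offsets 2..9: F0 BC AE 4B 59 24 1D E8.
Little-endian: lowest address holds the least-significant byte.
Reassemble most-significant byte first: E8 1D 24 59 4B AE BC F0 → 0xE81D24594BAEBCF0.
Top bit is set, so as a signed 64-bit value this is 0xE81D24594BAEBCF0 − 2^64 = -1721179516645229328.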